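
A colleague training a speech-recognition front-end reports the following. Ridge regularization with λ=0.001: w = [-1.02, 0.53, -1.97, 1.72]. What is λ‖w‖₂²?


‖w‖₂² = (-1.02)² + (0.53)² + (-1.97)² + (1.72)²
     = 1.0404 + 0.2809 + 3.8809 + 2.9584
     = 8.1606
λ·‖w‖₂² = 0.001·8.1606 = 0.008161

0.008161


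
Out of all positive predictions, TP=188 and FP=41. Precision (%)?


Precision = TP/(TP+FP)
= 188/(188+41)
= 188/229 = 82.1%

82.1%


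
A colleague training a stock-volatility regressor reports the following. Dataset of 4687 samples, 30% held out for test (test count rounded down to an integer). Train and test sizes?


Test = ⌊4687·30/100⌋ = 1406
Train = 4687 - 1406 = 3281

Train: 3281, Test: 1406


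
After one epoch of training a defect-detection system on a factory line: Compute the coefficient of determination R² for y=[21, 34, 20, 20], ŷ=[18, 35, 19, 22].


ȳ = 23.75
SS_res = Σ(y-ŷ)² = 15
SS_tot = Σ(y-ȳ)² = 140.75
R² = 1 - SS_res/SS_tot = 1 - 0.1066 = 0.8934

0.8934


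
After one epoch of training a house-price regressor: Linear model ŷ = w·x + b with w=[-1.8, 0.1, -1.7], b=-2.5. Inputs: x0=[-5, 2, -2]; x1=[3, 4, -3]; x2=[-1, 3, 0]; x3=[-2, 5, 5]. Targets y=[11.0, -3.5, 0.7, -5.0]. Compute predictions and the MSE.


ŷ0 = (-1.8)·(-5) + (0.1)·(2) + (-1.7)·(-2) - 2.5 = 10.1
ŷ1 = (-1.8)·(3) + (0.1)·(4) + (-1.7)·(-3) - 2.5 = -2.4
ŷ2 = (-1.8)·(-1) + (0.1)·(3) + (-1.7)·(0) - 2.5 = -0.4
ŷ3 = (-1.8)·(-2) + (0.1)·(5) + (-1.7)·(5) - 2.5 = -6.9
errors² = [0.81, 1.21, 1.21, 3.61]
MSE = 6.8400/4 = 1.71

1.71


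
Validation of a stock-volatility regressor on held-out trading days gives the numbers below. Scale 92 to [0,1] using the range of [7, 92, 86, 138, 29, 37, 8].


min=7, max=138
(92-7)/(138-7) = 85/131 = 0.6489

0.6489


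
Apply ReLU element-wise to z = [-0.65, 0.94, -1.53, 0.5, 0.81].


ReLU(-0.65) = max(0, -0.65) = 0.0
ReLU(0.94) = max(0, 0.94) = 0.94
ReLU(-1.53) = max(0, -1.53) = 0.0
ReLU(0.5) = max(0, 0.5) = 0.5
ReLU(0.81) = max(0, 0.81) = 0.81
result = [0.0, 0.94, 0.0, 0.5, 0.81]

[0.0, 0.94, 0.0, 0.5, 0.81]


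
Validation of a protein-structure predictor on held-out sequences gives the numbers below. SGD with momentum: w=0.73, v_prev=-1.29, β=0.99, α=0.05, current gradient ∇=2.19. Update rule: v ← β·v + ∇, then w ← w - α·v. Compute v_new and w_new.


v_new = 0.99·-1.29 + 2.19 = -1.2771 + 2.19 = 0.9129
w_new = 0.73 - 0.05·0.9129 = 0.73 - 0.045645 = 0.684355

v_new=0.9129, w_new=0.684355


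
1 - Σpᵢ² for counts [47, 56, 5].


Probabilities: [47/108, 56/108, 5/108] ≈ [0.4352, 0.5185, 0.0463]
Σpᵢ² = (2209 + 3136 + 25)/108² = 5370/11664
Gini = 1 - Σpᵢ² = 1 - 5370/11664 = 0.5396

0.5396


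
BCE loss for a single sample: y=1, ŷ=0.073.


BCE = -[y·ln(p) + (1-y)·ln(1-p)]
= -1·ln(0.073) - 0
= -ln(0.073) = 2.6173

2.6173


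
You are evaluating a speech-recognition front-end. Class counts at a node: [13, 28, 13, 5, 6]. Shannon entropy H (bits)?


Probabilities: [13/65, 28/65, 13/65, 5/65, 6/65] ≈ [0.2, 0.4308, 0.2, 0.0769, 0.0923]
H = -((13/65)·log₂(13/65) + (28/65)·log₂(28/65) + (13/65)·log₂(13/65) + (5/65)·log₂(5/65) + (6/65)·log₂(6/65))
  = 2.0541 bits

2.0541 bits


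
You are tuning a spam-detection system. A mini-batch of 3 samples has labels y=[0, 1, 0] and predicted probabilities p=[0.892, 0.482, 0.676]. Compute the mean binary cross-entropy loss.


L[0] = -ln(1-0.892) = -ln(0.108) = 2.2256
L[1] = -ln(0.482) = 0.7298
L[2] = -ln(1-0.676) = -ln(0.324) = 1.127
mean = (2.2256 + 0.7298 + 1.127)/3 = 1.3608

1.3608


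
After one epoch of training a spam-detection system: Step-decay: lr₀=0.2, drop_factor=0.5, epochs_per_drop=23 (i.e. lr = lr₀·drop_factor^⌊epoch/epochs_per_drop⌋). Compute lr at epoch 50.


n_drops = ⌊50/23⌋ = 2
lr = 0.2·0.5^2 = 0.2·0.25 = 0.05

0.05


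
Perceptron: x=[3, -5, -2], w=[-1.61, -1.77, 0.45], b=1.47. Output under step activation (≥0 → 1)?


z = (3)·(-1.61) + (-5)·(-1.77) + (-2)·(0.45) + 1.47
  = 4.59
step(z) = 1 (z≥0)

1


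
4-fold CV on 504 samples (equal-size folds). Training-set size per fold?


Fold size = 504/4 = 126
Training per fold = 504 - 126 = 378

378


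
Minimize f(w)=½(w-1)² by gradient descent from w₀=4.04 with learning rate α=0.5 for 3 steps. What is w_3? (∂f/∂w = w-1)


step 1: grad = 4.04-1 = 3.04; w = 4.04 - 0.5·(3.04) = 2.52
step 2: grad = 2.52-1 = 1.52; w = 2.52 - 0.5·(1.52) = 1.76
step 3: grad = 1.76-1 = 0.76; w = 1.76 - 0.5·(0.76) = 1.38

1.38


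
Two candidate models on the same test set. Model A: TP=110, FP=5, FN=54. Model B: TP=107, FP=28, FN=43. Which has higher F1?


Model A: P=110/115=0.9565, R=110/164=0.6707, F1=2PR/(P+R)=2TP/(2TP+FP+FN)=220/279=0.7885
Model B: P=107/135=0.7926, R=107/150=0.7133, F1=2PR/(P+R)=2TP/(2TP+FP+FN)=214/285=0.7509
0.7885 > 0.7509 → Model A

Model A


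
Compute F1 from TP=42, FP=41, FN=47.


Precision = 42/83 = 0.506
Recall = 42/89 = 0.4719
F1 = 2·P·R/(P+R) = 2·TP/(2·TP+FP+FN) = 84/(84+41+47) = 84/172 = 0.4884

0.4884


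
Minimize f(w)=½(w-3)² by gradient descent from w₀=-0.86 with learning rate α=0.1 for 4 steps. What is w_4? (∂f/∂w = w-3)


step 1: grad = -0.86-3 = -3.86; w = -0.86 - 0.1·(-3.86) = -0.474
step 2: grad = -0.474-3 = -3.474; w = -0.474 - 0.1·(-3.474) = -0.1266
step 3: grad = -0.1266-3 = -3.1266; w = -0.1266 - 0.1·(-3.1266) = 0.18606
step 4: grad = 0.18606-3 = -2.81394; w = 0.18606 - 0.1·(-2.81394) = 0.467454

0.467454


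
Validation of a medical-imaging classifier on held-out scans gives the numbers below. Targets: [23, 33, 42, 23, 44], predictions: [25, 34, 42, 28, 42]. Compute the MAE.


Absolute errors: |23-25|=2, |33-34|=1, |42-42|=0, |23-28|=5, |44-42|=2
Sum = 10
MAE = 10/5 = 2

2


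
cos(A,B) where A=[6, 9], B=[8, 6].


A·B = 6·8 + 9·6 = 102
‖A‖ = √117 = 10.8167, ‖B‖ = √100 = 10
cos = 102/(√117·√100) = 102/√11700 = 0.943

0.943


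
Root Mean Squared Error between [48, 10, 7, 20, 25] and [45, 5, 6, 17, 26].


MSE = 45/5 = 9
RMSE = √(45/5) = 3.0

3.0


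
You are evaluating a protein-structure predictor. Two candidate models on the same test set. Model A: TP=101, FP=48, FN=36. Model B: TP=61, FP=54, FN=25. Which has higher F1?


Model A: P=101/149=0.6779, R=101/137=0.7372, F1=2PR/(P+R)=2TP/(2TP+FP+FN)=202/286=0.7063
Model B: P=61/115=0.5304, R=61/86=0.7093, F1=2PR/(P+R)=2TP/(2TP+FP+FN)=122/201=0.607
0.7063 > 0.607 → Model A

Model A


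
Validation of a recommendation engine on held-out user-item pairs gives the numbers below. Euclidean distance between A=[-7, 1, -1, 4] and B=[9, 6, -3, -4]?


d = √((-7-9)² + (1-6)² + (-1+ 3)² + (4+ 4)²)
  = √(256 + 25 + 4 + 64)
  = √349 = 18.6815

18.6815


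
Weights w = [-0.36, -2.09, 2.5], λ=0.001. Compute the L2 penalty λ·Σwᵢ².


‖w‖₂² = (-0.36)² + (-2.09)² + (2.5)²
     = 0.1296 + 4.3681 + 6.25
     = 10.7477
λ·‖w‖₂² = 0.001·10.7477 = 0.010748

0.010748


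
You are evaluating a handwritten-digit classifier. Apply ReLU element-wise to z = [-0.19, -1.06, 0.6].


ReLU(-0.19) = max(0, -0.19) = 0.0
ReLU(-1.06) = max(0, -1.06) = 0.0
ReLU(0.6) = max(0, 0.6) = 0.6
result = [0.0, 0.0, 0.6]

[0.0, 0.0, 0.6]


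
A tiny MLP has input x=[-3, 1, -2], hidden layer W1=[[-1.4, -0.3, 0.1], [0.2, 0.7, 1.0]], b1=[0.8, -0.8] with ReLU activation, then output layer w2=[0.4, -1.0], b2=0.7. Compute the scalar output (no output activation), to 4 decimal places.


z1[0] = (-1.4)·(-3) + (-0.3)·(1) + (0.1)·(-2) + 0.8 = 4.5
z1[1] = (0.2)·(-3) + (0.7)·(1) + (1.0)·(-2) - 0.8 = -2.7
h = ReLU(z1) = [4.5, 0.0]
output = (0.4)·(4.5) + (-1.0)·(0.0) + 0.7 = 2.5

2.5


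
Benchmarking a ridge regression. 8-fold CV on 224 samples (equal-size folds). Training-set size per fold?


Fold size = 224/8 = 28
Training per fold = 224 - 28 = 196

196


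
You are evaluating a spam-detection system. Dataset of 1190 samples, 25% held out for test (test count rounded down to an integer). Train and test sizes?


Test = ⌊1190·25/100⌋ = 297
Train = 1190 - 297 = 893

Train: 893, Test: 297


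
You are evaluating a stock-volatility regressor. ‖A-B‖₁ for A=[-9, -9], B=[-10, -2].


d = |-9+ 10| + |-9+ 2|
  = 1 + 7
  = 8

8


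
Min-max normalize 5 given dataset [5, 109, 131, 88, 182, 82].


min=5, max=182
(5-5)/(182-5) = 0/177 = 0.0

0.0


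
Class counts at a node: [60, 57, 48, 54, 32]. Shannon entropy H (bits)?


Probabilities: [60/251, 57/251, 48/251, 54/251, 32/251] ≈ [0.239, 0.2271, 0.1912, 0.2151, 0.1275]
H = -((60/251)·log₂(60/251) + (57/251)·log₂(57/251) + (48/251)·log₂(48/251) + (54/251)·log₂(54/251) + (32/251)·log₂(32/251))
  = 2.2913 bits

2.2913 bits


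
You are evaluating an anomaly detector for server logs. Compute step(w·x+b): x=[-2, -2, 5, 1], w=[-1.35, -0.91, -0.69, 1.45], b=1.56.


z = (-2)·(-1.35) + (-2)·(-0.91) + (5)·(-0.69) + (1)·(1.45) + 1.56
  = 4.08
step(z) = 1 (z≥0)

1


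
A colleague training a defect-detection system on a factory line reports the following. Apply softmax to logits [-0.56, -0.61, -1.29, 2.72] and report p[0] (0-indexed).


Exponentials: e^-0.56=0.5712, e^-0.61=0.5434, e^-1.29=0.2753, e^2.72=15.1803
Sum = 16.5702
Softmax = [0.0345, 0.0328, 0.0166, 0.9161]
p[0] = 0.5712/16.5702 = 0.0345

0.0345


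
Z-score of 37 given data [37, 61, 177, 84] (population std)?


μ = 89.75, σ = 53.0442
z = (37 - 89.75)/53.0442 = -0.9945

-0.9945


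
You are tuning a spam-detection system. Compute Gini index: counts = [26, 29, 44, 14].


Probabilities: [26/113, 29/113, 44/113, 14/113] ≈ [0.2301, 0.2566, 0.3894, 0.1239]
Σpᵢ² = (676 + 841 + 1936 + 196)/113² = 3649/12769
Gini = 1 - Σpᵢ² = 1 - 3649/12769 = 0.7142

0.7142


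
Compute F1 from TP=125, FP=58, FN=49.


Precision = 125/183 = 0.6831
Recall = 125/174 = 0.7184
F1 = 2·P·R/(P+R) = 2·TP/(2·TP+FP+FN) = 250/(250+58+49) = 250/357 = 0.7003

0.7003


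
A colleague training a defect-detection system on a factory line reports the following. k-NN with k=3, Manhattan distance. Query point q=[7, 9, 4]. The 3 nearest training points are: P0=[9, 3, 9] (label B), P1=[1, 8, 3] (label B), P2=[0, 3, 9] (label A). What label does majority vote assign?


d(q,P0) = 13  (label B)
d(q,P1) = 8  (label B)
d(q,P2) = 18  (label A)
Votes: A=1, B=2
Majority → B

B


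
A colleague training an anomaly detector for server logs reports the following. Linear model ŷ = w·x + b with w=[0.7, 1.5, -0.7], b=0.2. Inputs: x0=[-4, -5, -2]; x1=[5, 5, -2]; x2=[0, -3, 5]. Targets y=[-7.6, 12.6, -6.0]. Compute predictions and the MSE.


ŷ0 = (0.7)·(-4) + (1.5)·(-5) + (-0.7)·(-2) + 0.2 = -8.7
ŷ1 = (0.7)·(5) + (1.5)·(5) + (-0.7)·(-2) + 0.2 = 12.6
ŷ2 = (0.7)·(0) + (1.5)·(-3) + (-0.7)·(5) + 0.2 = -7.8
errors² = [1.21, 0.0, 3.24]
MSE = 4.4500/3 = 1.4833

1.4833


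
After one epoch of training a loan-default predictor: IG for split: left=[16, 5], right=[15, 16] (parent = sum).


Parent = [31, 21], H_parent = 0.9732
H_left = 0.7919 (n=21), H_right = 0.9992 (n=31)
H_children = (21/52)·0.7919 + (31/52)·0.9992 = 0.9155
IG = 0.9732 - 0.9155 = 0.0577

0.0577


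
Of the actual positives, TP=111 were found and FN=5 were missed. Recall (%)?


Recall = TP/(TP+FN)
= 111/(111+5)
= 111/116 = 95.69%

95.69%


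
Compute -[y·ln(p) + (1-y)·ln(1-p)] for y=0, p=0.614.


BCE = -[y·ln(p) + (1-y)·ln(1-p)]
= -0 - 1·ln(1-0.614)
= -ln(0.386) = 0.9519

0.9519


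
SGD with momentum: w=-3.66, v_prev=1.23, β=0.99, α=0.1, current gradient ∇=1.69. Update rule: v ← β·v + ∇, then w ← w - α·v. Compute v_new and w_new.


v_new = 0.99·1.23 + 1.69 = 1.2177 + 1.69 = 2.9077
w_new = -3.66 - 0.1·2.9077 = -3.66 - 0.29077 = -3.95077

v_new=2.9077, w_new=-3.95077


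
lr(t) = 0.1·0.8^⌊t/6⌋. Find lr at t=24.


n_drops = ⌊24/6⌋ = 4
lr = 0.1·0.8^4 = 0.1·0.4096 = 0.04096

0.04096


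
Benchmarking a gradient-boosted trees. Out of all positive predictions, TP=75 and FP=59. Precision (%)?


Precision = TP/(TP+FP)
= 75/(75+59)
= 75/134 = 55.97%

55.97%


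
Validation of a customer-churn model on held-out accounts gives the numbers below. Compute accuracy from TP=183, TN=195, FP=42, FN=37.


Accuracy = (TP+TN)/(TP+TN+FP+FN)
= (183+195)/(457)
= 378/457 = 82.71%

82.71%


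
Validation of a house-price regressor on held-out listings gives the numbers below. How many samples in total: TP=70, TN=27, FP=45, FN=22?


Total = TP + TN + FP + FN
= 70 + 27 + 45 + 22
= 164
(Predicted positive: 115, predicted negative: 49)

164


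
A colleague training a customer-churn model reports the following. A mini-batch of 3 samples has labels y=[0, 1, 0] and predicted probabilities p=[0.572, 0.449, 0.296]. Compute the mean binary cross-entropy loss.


L[0] = -ln(1-0.572) = -ln(0.428) = 0.8486
L[1] = -ln(0.449) = 0.8007
L[2] = -ln(1-0.296) = -ln(0.704) = 0.351
mean = (0.8486 + 0.8007 + 0.351)/3 = 0.6668

0.6668


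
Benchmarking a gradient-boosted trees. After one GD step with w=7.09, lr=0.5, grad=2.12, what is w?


w_new = w - α·∇
= 7.09 - 0.5·2.12
= 7.09 - 1.06
= 6.03

6.03


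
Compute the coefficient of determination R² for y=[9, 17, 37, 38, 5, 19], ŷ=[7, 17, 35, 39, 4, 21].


ȳ = 20.8333
SS_res = Σ(y-ŷ)² = 14
SS_tot = Σ(y-ȳ)² = 964.83
R² = 1 - SS_res/SS_tot = 1 - 0.0145 = 0.9855

0.9855


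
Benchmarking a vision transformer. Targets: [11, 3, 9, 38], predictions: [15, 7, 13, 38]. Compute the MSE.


Squared errors: (11-15)²=16, (3-7)²=16, (9-13)²=16, (38-38)²=0
Sum = 48
MSE = 48/4 = 12

12


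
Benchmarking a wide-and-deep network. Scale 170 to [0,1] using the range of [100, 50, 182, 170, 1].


min=1, max=182
(170-1)/(182-1) = 169/181 = 0.9337

0.9337


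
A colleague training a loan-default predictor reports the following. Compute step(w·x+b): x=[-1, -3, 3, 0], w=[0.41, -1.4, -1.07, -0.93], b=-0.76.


z = (-1)·(0.41) + (-3)·(-1.4) + (3)·(-1.07) + (0)·(-0.93) - 0.76
  = -0.18
step(z) = 0 (z<0)

0


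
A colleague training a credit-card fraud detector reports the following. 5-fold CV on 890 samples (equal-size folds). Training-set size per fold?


Fold size = 890/5 = 178
Training per fold = 890 - 178 = 712

712


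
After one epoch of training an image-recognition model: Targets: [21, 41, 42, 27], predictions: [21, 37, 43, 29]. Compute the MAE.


Absolute errors: |21-21|=0, |41-37|=4, |42-43|=1, |27-29|=2
Sum = 7
MAE = 7/4 = 7/4

7/4


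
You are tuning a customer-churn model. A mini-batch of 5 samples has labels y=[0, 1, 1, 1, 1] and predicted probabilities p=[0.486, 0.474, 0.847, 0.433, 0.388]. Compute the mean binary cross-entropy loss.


L[0] = -ln(1-0.486) = -ln(0.514) = 0.6655
L[1] = -ln(0.474) = 0.7465
L[2] = -ln(0.847) = 0.1661
L[3] = -ln(0.433) = 0.837
L[4] = -ln(0.388) = 0.9467
mean = (0.6655 + 0.7465 + 0.1661 + 0.837 + 0.9467)/5 = 0.6724

0.6724


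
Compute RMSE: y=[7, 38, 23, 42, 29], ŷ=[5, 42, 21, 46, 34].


MSE = 65/5 = 13
RMSE = √(65/5) = 3.6056

3.6056


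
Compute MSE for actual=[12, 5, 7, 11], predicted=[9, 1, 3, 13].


Squared errors: (12-9)²=9, (5-1)²=16, (7-3)²=16, (11-13)²=4
Sum = 45
MSE = 45/4 = 45/4

45/4


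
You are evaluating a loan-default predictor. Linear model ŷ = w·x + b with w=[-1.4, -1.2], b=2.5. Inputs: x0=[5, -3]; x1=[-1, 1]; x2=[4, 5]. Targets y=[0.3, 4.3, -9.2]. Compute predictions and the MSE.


ŷ0 = (-1.4)·(5) + (-1.2)·(-3) + 2.5 = -0.9
ŷ1 = (-1.4)·(-1) + (-1.2)·(1) + 2.5 = 2.7
ŷ2 = (-1.4)·(4) + (-1.2)·(5) + 2.5 = -9.1
errors² = [1.44, 2.56, 0.01]
MSE = 4.0100/3 = 1.3367

1.3367


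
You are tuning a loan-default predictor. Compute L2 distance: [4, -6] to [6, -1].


d = √((4-6)² + (-6+ 1)²)
  = √(4 + 25)
  = √29 = 5.3852

5.3852


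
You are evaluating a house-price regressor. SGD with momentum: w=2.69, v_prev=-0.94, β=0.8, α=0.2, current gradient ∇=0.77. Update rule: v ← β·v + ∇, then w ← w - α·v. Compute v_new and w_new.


v_new = 0.8·-0.94 + 0.77 = -0.752 + 0.77 = 0.018
w_new = 2.69 - 0.2·0.018 = 2.69 - 0.0036 = 2.6864

v_new=0.018, w_new=2.6864


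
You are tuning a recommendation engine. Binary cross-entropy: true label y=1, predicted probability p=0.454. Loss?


BCE = -[y·ln(p) + (1-y)·ln(1-p)]
= -1·ln(0.454) - 0
= -ln(0.454) = 0.7897

0.7897


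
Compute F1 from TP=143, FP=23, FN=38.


Precision = 143/166 = 0.8614
Recall = 143/181 = 0.7901
F1 = 2·P·R/(P+R) = 2·TP/(2·TP+FP+FN) = 286/(286+23+38) = 286/347 = 0.8242

0.8242


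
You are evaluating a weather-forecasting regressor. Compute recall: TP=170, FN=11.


Recall = TP/(TP+FN)
= 170/(170+11)
= 170/181 = 93.92%

93.92%


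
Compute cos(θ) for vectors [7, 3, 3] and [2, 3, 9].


A·B = 7·2 + 3·3 + 3·9 = 50
‖A‖ = √67 = 8.1854, ‖B‖ = √94 = 9.6954
cos = 50/(√67·√94) = 50/√6298 = 0.63

0.63


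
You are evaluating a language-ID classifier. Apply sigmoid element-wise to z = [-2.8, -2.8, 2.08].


σ(-2.8) = 1/(1+e^2.8) = 0.0573
σ(-2.8) = 1/(1+e^2.8) = 0.0573
σ(2.08) = 1/(1+e^-2.08) = 0.8889
result = [0.0573, 0.0573, 0.8889]

[0.0573, 0.0573, 0.8889]


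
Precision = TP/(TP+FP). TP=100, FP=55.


Precision = TP/(TP+FP)
= 100/(100+55)
= 100/155 = 64.52%

64.52%


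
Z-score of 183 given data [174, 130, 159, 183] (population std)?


μ = 161.5, σ = 20.106
z = (183 - 161.5)/20.106 = 1.0693

1.0693


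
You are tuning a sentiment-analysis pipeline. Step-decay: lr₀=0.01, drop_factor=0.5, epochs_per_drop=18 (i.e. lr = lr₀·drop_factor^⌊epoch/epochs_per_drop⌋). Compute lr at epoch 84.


n_drops = ⌊84/18⌋ = 4
lr = 0.01·0.5^4 = 0.01·0.0625 = 0.000625

0.000625


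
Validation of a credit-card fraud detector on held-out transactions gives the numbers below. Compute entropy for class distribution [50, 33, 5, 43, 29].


Probabilities: [50/160, 33/160, 5/160, 43/160, 29/160] ≈ [0.3125, 0.2062, 0.0312, 0.2687, 0.1812]
H = -((50/160)·log₂(50/160) + (33/160)·log₂(33/160) + (5/160)·log₂(5/160) + (43/160)·log₂(43/160) + (29/160)·log₂(29/160))
  = 2.1064 bits

2.1064 bits


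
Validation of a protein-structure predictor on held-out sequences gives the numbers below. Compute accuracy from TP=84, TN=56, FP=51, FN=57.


Accuracy = (TP+TN)/(TP+TN+FP+FN)
= (84+56)/(248)
= 140/248 = 56.45%

56.45%


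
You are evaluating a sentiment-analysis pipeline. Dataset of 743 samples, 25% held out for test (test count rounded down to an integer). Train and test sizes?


Test = ⌊743·25/100⌋ = 185
Train = 743 - 185 = 558

Train: 558, Test: 185


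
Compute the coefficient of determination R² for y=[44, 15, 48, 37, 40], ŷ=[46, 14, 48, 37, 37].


ȳ = 36.8
SS_res = Σ(y-ŷ)² = 14
SS_tot = Σ(y-ȳ)² = 662.8
R² = 1 - SS_res/SS_tot = 1 - 0.0211 = 0.9789

0.9789


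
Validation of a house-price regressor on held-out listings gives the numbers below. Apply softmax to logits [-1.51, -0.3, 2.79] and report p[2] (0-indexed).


Exponentials: e^-1.51=0.2209, e^-0.3=0.7408, e^2.79=16.281
Sum = 17.2427
Softmax = [0.0128, 0.043, 0.9442]
p[2] = 16.281/17.2427 = 0.9442

0.9442


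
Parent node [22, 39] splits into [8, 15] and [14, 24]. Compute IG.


Parent = [22, 39], H_parent = 0.9432
H_left = 0.9321 (n=23), H_right = 0.9495 (n=38)
H_children = (23/61)·0.9321 + (38/61)·0.9495 = 0.9429
IG = 0.9432 - 0.9429 = 0.0003

0.0003


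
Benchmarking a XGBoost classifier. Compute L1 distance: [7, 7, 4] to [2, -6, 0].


d = |7-2| + |7+ 6| + |4-0|
  = 5 + 13 + 4
  = 22

22


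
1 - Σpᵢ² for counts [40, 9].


Probabilities: [40/49, 9/49] ≈ [0.8163, 0.1837]
Σpᵢ² = (1600 + 81)/49² = 1681/2401
Gini = 1 - Σpᵢ² = 1 - 1681/2401 = 0.2999

0.2999


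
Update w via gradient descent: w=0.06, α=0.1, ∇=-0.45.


w_new = w - α·∇
= 0.06 - 0.1·-0.45
= 0.06 + 0.045
= 0.105

0.105


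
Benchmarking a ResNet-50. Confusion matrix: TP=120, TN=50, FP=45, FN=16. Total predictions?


Total = TP + TN + FP + FN
= 120 + 50 + 45 + 16
= 231
(Predicted positive: 165, predicted negative: 66)

231


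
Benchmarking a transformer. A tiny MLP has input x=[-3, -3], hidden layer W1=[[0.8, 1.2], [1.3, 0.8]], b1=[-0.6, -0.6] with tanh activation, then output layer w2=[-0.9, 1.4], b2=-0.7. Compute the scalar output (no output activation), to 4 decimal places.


z1[0] = (0.8)·(-3) + (1.2)·(-3) - 0.6 = -6.6
z1[1] = (1.3)·(-3) + (0.8)·(-3) - 0.6 = -6.9
h = tanh(z1) = [-1.0, -1.0]
output = (-0.9)·(-1.0) + (1.4)·(-1.0) - 0.7 = -1.2

-1.2


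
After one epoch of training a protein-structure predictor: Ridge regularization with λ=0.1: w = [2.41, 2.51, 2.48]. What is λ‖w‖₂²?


‖w‖₂² = (2.41)² + (2.51)² + (2.48)²
     = 5.8081 + 6.3001 + 6.1504
     = 18.2586
λ·‖w‖₂² = 0.1·18.2586 = 1.82586

1.82586


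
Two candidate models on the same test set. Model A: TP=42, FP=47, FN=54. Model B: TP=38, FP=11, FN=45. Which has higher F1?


Model A: P=42/89=0.4719, R=42/96=0.4375, F1=2PR/(P+R)=2TP/(2TP+FP+FN)=84/185=0.4541
Model B: P=38/49=0.7755, R=38/83=0.4578, F1=2PR/(P+R)=2TP/(2TP+FP+FN)=76/132=0.5758
0.4541 < 0.5758 → Model B

Model B


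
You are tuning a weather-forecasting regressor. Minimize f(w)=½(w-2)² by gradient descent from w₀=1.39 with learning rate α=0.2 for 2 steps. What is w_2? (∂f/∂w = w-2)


step 1: grad = 1.39-2 = -0.61; w = 1.39 - 0.2·(-0.61) = 1.512
step 2: grad = 1.512-2 = -0.488; w = 1.512 - 0.2·(-0.488) = 1.6096

1.6096


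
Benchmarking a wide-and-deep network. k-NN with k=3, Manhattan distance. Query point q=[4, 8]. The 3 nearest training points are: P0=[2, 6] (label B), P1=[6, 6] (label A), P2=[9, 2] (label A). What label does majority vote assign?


d(q,P0) = 4  (label B)
d(q,P1) = 4  (label A)
d(q,P2) = 11  (label A)
Votes: A=2, B=1
Majority → A

A


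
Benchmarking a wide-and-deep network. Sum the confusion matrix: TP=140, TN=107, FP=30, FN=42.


Total = TP + TN + FP + FN
= 140 + 107 + 30 + 42
= 319
(Predicted positive: 170, predicted negative: 149)

319


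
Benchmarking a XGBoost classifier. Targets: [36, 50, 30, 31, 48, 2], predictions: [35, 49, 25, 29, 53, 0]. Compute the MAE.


Absolute errors: |36-35|=1, |50-49|=1, |30-25|=5, |31-29|=2, |48-53|=5, |2-0|=2
Sum = 16
MAE = 16/6 = 8/3

8/3


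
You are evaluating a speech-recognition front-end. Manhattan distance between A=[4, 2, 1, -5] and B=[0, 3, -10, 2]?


d = |4-0| + |2-3| + |1+ 10| + |-5-2|
  = 4 + 1 + 11 + 7
  = 23

23


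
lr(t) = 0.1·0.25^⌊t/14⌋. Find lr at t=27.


n_drops = ⌊27/14⌋ = 1
lr = 0.1·0.25^1 = 0.1·0.25 = 0.025

0.025


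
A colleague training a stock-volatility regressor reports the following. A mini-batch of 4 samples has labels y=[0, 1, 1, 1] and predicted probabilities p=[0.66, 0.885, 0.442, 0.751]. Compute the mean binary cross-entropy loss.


L[0] = -ln(1-0.66) = -ln(0.34) = 1.0788
L[1] = -ln(0.885) = 0.1222
L[2] = -ln(0.442) = 0.8164
L[3] = -ln(0.751) = 0.2863
mean = (1.0788 + 0.1222 + 0.8164 + 0.2863)/4 = 0.5759

0.5759


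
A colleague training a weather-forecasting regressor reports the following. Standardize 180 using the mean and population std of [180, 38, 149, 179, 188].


μ = 146.8, σ = 55.9979
z = (180 - 146.8)/55.9979 = 0.5929

0.5929


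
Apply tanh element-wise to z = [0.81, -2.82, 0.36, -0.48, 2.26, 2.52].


tanh(0.81) = 0.6696
tanh(-2.82) = -0.9929
tanh(0.36) = 0.3452
tanh(-0.48) = -0.4462
tanh(2.26) = 0.9785
tanh(2.52) = 0.9871
result = [0.6696, -0.9929, 0.3452, -0.4462, 0.9785, 0.9871]

[0.6696, -0.9929, 0.3452, -0.4462, 0.9785, 0.9871]


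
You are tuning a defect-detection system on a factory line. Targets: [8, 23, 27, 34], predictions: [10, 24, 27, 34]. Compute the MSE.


Squared errors: (8-10)²=4, (23-24)²=1, (27-27)²=0, (34-34)²=0
Sum = 5
MSE = 5/4 = 5/4

5/4


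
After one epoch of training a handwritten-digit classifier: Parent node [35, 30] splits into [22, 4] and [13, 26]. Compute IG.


Parent = [35, 30], H_parent = 0.9957
H_left = 0.6194 (n=26), H_right = 0.9183 (n=39)
H_children = (26/65)·0.6194 + (39/65)·0.9183 = 0.7987
IG = 0.9957 - 0.7987 = 0.197

0.197


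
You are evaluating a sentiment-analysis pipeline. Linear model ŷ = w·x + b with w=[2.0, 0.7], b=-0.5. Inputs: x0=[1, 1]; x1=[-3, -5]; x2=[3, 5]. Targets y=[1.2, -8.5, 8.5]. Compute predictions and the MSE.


ŷ0 = (2.0)·(1) + (0.7)·(1) - 0.5 = 2.2
ŷ1 = (2.0)·(-3) + (0.7)·(-5) - 0.5 = -10.0
ŷ2 = (2.0)·(3) + (0.7)·(5) - 0.5 = 9.0
errors² = [1.0, 2.25, 0.25]
MSE = 3.5000/3 = 1.1667

1.1667


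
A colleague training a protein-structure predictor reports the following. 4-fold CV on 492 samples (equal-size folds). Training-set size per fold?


Fold size = 492/4 = 123
Training per fold = 492 - 123 = 369

369


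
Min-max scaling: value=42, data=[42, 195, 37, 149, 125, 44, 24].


min=24, max=195
(42-24)/(195-24) = 18/171 = 0.1053

0.1053


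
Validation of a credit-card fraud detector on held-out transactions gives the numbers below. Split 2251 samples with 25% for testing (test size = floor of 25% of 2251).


Test = ⌊2251·25/100⌋ = 562
Train = 2251 - 562 = 1689

Train: 1689, Test: 562


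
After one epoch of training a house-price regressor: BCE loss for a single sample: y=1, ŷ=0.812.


BCE = -[y·ln(p) + (1-y)·ln(1-p)]
= -1·ln(0.812) - 0
= -ln(0.812) = 0.2083

0.2083


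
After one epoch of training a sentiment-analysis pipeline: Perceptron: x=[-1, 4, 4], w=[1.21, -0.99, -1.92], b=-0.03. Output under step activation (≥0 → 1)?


z = (-1)·(1.21) + (4)·(-0.99) + (4)·(-1.92) - 0.03
  = -12.88
step(z) = 0 (z<0)

0


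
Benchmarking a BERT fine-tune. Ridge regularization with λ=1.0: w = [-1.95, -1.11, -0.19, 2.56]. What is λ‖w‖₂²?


‖w‖₂² = (-1.95)² + (-1.11)² + (-0.19)² + (2.56)²
     = 3.8025 + 1.2321 + 0.0361 + 6.5536
     = 11.6243
λ·‖w‖₂² = 1.0·11.6243 = 11.6243

11.6243


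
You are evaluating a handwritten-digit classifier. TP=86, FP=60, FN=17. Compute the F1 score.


Precision = 86/146 = 0.589
Recall = 86/103 = 0.835
F1 = 2·P·R/(P+R) = 2·TP/(2·TP+FP+FN) = 172/(172+60+17) = 172/249 = 0.6908

0.6908


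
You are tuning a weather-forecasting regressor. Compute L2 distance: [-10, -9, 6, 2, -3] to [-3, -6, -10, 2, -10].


d = √((-10+ 3)² + (-9+ 6)² + (6+ 10)² + (2-2)² + (-3+ 10)²)
  = √(49 + 9 + 256 + 0 + 49)
  = √363 = 19.0526

19.0526


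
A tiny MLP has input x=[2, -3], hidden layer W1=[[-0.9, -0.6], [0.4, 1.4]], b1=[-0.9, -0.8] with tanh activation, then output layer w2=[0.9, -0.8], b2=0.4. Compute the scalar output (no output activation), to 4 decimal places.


z1[0] = (-0.9)·(2) + (-0.6)·(-3) - 0.9 = -0.9
z1[1] = (0.4)·(2) + (1.4)·(-3) - 0.8 = -4.2
h = tanh(z1) = [-0.7163, -0.9996]
output = (0.9)·(-0.7163) + (-0.8)·(-0.9996) + 0.4 = 0.555

0.555


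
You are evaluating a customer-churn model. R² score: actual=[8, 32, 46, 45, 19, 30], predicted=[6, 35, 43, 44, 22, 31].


ȳ = 30
SS_res = Σ(y-ŷ)² = 33
SS_tot = Σ(y-ȳ)² = 1090
R² = 1 - SS_res/SS_tot = 1 - 0.0303 = 0.9697

0.9697


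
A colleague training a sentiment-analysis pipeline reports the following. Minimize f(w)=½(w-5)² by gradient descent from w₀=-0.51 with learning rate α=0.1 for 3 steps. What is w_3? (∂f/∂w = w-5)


step 1: grad = -0.51-5 = -5.51; w = -0.51 - 0.1·(-5.51) = 0.041
step 2: grad = 0.041-5 = -4.959; w = 0.041 - 0.1·(-4.959) = 0.5369
step 3: grad = 0.5369-5 = -4.4631; w = 0.5369 - 0.1·(-4.4631) = 0.98321

0.98321


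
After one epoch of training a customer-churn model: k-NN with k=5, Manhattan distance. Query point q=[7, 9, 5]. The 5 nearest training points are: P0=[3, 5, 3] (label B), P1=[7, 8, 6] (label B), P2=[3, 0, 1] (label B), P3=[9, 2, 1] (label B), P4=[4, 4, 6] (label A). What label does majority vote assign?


d(q,P0) = 10  (label B)
d(q,P1) = 2  (label B)
d(q,P2) = 17  (label B)
d(q,P3) = 13  (label B)
d(q,P4) = 9  (label A)
Votes: A=1, B=4
Majority → B

B


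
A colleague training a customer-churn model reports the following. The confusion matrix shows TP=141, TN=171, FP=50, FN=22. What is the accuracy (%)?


Accuracy = (TP+TN)/(TP+TN+FP+FN)
= (141+171)/(384)
= 312/384 = 81.25%

81.25%


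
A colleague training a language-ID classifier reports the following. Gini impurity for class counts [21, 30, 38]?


Probabilities: [21/89, 30/89, 38/89] ≈ [0.236, 0.3371, 0.427]
Σpᵢ² = (441 + 900 + 1444)/89² = 2785/7921
Gini = 1 - Σpᵢ² = 1 - 2785/7921 = 0.6484

0.6484


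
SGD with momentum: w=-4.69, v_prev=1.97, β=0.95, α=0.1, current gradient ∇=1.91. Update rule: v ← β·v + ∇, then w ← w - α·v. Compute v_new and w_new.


v_new = 0.95·1.97 + 1.91 = 1.8715 + 1.91 = 3.7815
w_new = -4.69 - 0.1·3.7815 = -4.69 - 0.37815 = -5.06815

v_new=3.7815, w_new=-5.06815


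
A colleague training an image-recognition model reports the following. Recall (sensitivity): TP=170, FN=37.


Recall = TP/(TP+FN)
= 170/(170+37)
= 170/207 = 82.13%

82.13%


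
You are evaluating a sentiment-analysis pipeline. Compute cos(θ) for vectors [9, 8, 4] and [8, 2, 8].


A·B = 9·8 + 8·2 + 4·8 = 120
‖A‖ = √161 = 12.6886, ‖B‖ = √132 = 11.4891
cos = 120/(√161·√132) = 120/√21252 = 0.8232

0.8232


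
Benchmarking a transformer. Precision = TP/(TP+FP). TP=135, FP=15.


Precision = TP/(TP+FP)
= 135/(135+15)
= 135/150 = 90.0%

90.0%


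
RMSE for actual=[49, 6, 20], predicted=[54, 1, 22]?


MSE = 54/3 = 18
RMSE = √(54/3) = 4.2426

4.2426


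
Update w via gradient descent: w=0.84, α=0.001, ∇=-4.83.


w_new = w - α·∇
= 0.84 - 0.001·-4.83
= 0.84 + 0.00483
= 0.84483

0.84483


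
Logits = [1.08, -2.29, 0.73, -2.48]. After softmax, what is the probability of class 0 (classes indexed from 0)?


Exponentials: e^1.08=2.9447, e^-2.29=0.1013, e^0.73=2.0751, e^-2.48=0.0837
Sum = 5.2048
Softmax = [0.5658, 0.0195, 0.3987, 0.0161]
p[0] = 2.9447/5.2048 = 0.5658

0.5658


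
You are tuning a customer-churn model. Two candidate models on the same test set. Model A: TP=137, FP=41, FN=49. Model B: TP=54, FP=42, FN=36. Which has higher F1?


Model A: P=137/178=0.7697, R=137/186=0.7366, F1=2PR/(P+R)=2TP/(2TP+FP+FN)=274/364=0.7527
Model B: P=54/96=0.5625, R=54/90=0.6, F1=2PR/(P+R)=2TP/(2TP+FP+FN)=108/186=0.5806
0.7527 > 0.5806 → Model A

Model A


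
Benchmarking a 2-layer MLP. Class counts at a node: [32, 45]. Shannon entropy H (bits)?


Probabilities: [32/77, 45/77] ≈ [0.4156, 0.5844]
H = -((32/77)·log₂(32/77) + (45/77)·log₂(45/77))
  = 0.9793 bits

0.9793 bits


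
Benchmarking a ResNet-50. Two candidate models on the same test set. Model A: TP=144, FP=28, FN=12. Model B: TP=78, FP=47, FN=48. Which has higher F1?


Model A: P=144/172=0.8372, R=144/156=0.9231, F1=2PR/(P+R)=2TP/(2TP+FP+FN)=288/328=0.878
Model B: P=78/125=0.624, R=78/126=0.619, F1=2PR/(P+R)=2TP/(2TP+FP+FN)=156/251=0.6215
0.878 > 0.6215 → Model A

Model A


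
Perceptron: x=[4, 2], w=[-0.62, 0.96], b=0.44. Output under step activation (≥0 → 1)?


z = (4)·(-0.62) + (2)·(0.96) + 0.44
  = -0.12
step(z) = 0 (z<0)

0


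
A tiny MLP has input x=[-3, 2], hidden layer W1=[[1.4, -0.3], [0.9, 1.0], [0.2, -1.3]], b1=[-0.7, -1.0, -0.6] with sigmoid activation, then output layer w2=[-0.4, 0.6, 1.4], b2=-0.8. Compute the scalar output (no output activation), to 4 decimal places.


z1[0] = (1.4)·(-3) + (-0.3)·(2) - 0.7 = -5.5
z1[1] = (0.9)·(-3) + (1.0)·(2) - 1.0 = -1.7
z1[2] = (0.2)·(-3) + (-1.3)·(2) - 0.6 = -3.8
h = sigmoid(z1) = [0.0041, 0.1545, 0.0219]
output = (-0.4)·(0.0041) + (0.6)·(0.1545) + (1.4)·(0.0219) - 0.8 = -0.6783

-0.6783


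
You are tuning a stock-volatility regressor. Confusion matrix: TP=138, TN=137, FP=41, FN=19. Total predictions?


Total = TP + TN + FP + FN
= 138 + 137 + 41 + 19
= 335
(Predicted positive: 179, predicted negative: 156)

335


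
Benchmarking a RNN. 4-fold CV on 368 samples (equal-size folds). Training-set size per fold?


Fold size = 368/4 = 92
Training per fold = 368 - 92 = 276

276


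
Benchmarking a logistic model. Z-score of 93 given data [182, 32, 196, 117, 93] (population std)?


μ = 124, σ = 60.0367
z = (93 - 124)/60.0367 = -0.5164

-0.5164


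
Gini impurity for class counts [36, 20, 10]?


Probabilities: [36/66, 20/66, 10/66] ≈ [0.5455, 0.303, 0.1515]
Σpᵢ² = (1296 + 400 + 100)/66² = 1796/4356
Gini = 1 - Σpᵢ² = 1 - 1796/4356 = 0.5877

0.5877


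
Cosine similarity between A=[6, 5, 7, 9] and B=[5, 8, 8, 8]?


A·B = 6·5 + 5·8 + 7·8 + 9·8 = 198
‖A‖ = √191 = 13.8203, ‖B‖ = √217 = 14.7309
cos = 198/(√191·√217) = 198/√41447 = 0.9726

0.9726


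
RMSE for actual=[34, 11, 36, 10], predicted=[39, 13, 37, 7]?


MSE = 39/4 = 9.75
RMSE = √(39/4) = 3.1225

3.1225


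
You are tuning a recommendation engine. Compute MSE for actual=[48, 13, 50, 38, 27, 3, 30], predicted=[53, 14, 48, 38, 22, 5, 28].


Squared errors: (48-53)²=25, (13-14)²=1, (50-48)²=4, (38-38)²=0, (27-22)²=25, (3-5)²=4, (30-28)²=4
Sum = 63
MSE = 63/7 = 9

9


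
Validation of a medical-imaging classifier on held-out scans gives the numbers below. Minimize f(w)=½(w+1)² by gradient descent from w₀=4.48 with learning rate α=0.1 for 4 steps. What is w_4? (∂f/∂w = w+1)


step 1: grad = 4.48+1 = 5.48; w = 4.48 - 0.1·(5.48) = 3.932
step 2: grad = 3.932+1 = 4.932; w = 3.932 - 0.1·(4.932) = 3.4388
step 3: grad = 3.4388+1 = 4.4388; w = 3.4388 - 0.1·(4.4388) = 2.99492
step 4: grad = 2.99492+1 = 3.99492; w = 2.99492 - 0.1·(3.99492) = 2.595428

2.595428


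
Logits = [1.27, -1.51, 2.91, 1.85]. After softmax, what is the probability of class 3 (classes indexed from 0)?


Exponentials: e^1.27=3.5609, e^-1.51=0.2209, e^2.91=18.3568, e^1.85=6.3598
Sum = 28.4984
Softmax = [0.1249, 0.0078, 0.6441, 0.2232]
p[3] = 6.3598/28.4984 = 0.2232

0.2232


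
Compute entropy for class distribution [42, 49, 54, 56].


Probabilities: [42/201, 49/201, 54/201, 56/201] ≈ [0.209, 0.2438, 0.2687, 0.2786]
H = -((42/201)·log₂(42/201) + (49/201)·log₂(49/201) + (54/201)·log₂(54/201) + (56/201)·log₂(56/201))
  = 1.9915 bits

1.9915 bits


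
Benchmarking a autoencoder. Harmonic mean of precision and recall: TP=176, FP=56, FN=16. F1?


Precision = 176/232 = 0.7586
Recall = 176/192 = 0.9167
F1 = 2·P·R/(P+R) = 2·TP/(2·TP+FP+FN) = 352/(352+56+16) = 352/424 = 0.8302

0.8302


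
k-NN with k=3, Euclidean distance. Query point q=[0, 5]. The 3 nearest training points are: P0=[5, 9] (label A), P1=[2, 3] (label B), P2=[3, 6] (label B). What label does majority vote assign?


d(q,P0) = 6.4031  (label A)
d(q,P1) = 2.8284  (label B)
d(q,P2) = 3.1623  (label B)
Votes: A=1, B=2
Majority → B

B


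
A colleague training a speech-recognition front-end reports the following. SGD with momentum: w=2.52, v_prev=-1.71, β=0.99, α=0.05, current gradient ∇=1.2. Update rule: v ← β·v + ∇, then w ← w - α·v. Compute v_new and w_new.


v_new = 0.99·-1.71 + 1.2 = -1.6929 + 1.2 = -0.4929
w_new = 2.52 - 0.05·-0.4929 = 2.52 + 0.024645 = 2.544645

v_new=-0.4929, w_new=2.544645


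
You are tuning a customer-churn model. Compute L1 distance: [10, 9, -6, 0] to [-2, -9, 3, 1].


d = |10+ 2| + |9+ 9| + |-6-3| + |0-1|
  = 12 + 18 + 9 + 1
  = 40

40


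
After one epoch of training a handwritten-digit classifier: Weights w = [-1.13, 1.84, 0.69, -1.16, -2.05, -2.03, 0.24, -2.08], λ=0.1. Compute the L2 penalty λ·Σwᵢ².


‖w‖₂² = (-1.13)² + (1.84)² + (0.69)² + (-1.16)² + (-2.05)² + (-2.03)² + (0.24)² + (-2.08)²
     = 1.2769 + 3.3856 + 0.4761 + 1.3456 + 4.2025 + 4.1209 + 0.0576 + 4.3264
     = 19.1916
λ·‖w‖₂² = 0.1·19.1916 = 1.91916

1.91916


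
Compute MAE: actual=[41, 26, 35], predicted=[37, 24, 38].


Absolute errors: |41-37|=4, |26-24|=2, |35-38|=3
Sum = 9
MAE = 9/3 = 3

3


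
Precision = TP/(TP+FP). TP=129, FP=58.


Precision = TP/(TP+FP)
= 129/(129+58)
= 129/187 = 68.98%

68.98%


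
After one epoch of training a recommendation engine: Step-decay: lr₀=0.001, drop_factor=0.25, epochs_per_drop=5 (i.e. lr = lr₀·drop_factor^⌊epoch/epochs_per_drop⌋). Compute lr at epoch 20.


n_drops = ⌊20/5⌋ = 4
lr = 0.001·0.25^4 = 0.001·0.00390625 = 0.00000390625

0.00000390625


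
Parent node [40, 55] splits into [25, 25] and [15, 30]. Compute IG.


Parent = [40, 55], H_parent = 0.9819
H_left = 1 (n=50), H_right = 0.9183 (n=45)
H_children = (50/95)·1 + (45/95)·0.9183 = 0.9613
IG = 0.9819 - 0.9613 = 0.0206

0.0206


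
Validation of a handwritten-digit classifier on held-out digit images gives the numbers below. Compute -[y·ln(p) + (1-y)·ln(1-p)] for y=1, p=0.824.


BCE = -[y·ln(p) + (1-y)·ln(1-p)]
= -1·ln(0.824) - 0
= -ln(0.824) = 0.1936

0.1936


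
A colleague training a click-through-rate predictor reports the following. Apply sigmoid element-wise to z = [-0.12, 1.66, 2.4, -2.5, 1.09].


σ(-0.12) = 1/(1+e^0.12) = 0.47
σ(1.66) = 1/(1+e^-1.66) = 0.8402
σ(2.4) = 1/(1+e^-2.4) = 0.9168
σ(-2.5) = 1/(1+e^2.5) = 0.0759
σ(1.09) = 1/(1+e^-1.09) = 0.7484
result = [0.47, 0.8402, 0.9168, 0.0759, 0.7484]

[0.47, 0.8402, 0.9168, 0.0759, 0.7484]


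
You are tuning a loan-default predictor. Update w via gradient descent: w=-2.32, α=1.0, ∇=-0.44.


w_new = w - α·∇
= -2.32 - 1.0·-0.44
= -2.32 + 0.44
= -1.88

-1.88


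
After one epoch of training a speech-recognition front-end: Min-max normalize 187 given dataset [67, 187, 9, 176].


min=9, max=187
(187-9)/(187-9) = 178/178 = 1.0

1.0


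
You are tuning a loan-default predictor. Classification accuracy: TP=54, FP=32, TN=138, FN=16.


Accuracy = (TP+TN)/(TP+TN+FP+FN)
= (54+138)/(240)
= 192/240 = 80.0%

80.0%


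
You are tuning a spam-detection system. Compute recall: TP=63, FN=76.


Recall = TP/(TP+FN)
= 63/(63+76)
= 63/139 = 45.32%

45.32%


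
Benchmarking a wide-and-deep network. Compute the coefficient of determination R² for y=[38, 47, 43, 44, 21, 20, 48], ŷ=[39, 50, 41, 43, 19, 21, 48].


ȳ = 37.2857
SS_res = Σ(y-ŷ)² = 20
SS_tot = Σ(y-ȳ)² = 851.43
R² = 1 - SS_res/SS_tot = 1 - 0.0235 = 0.9765

0.9765


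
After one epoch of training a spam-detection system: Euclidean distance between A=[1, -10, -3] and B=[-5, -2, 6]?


d = √((1+ 5)² + (-10+ 2)² + (-3-6)²)
  = √(36 + 64 + 81)
  = √181 = 13.4536

13.4536


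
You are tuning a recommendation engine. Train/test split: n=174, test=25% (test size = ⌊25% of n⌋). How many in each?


Test = ⌊174·25/100⌋ = 43
Train = 174 - 43 = 131

Train: 131, Test: 43


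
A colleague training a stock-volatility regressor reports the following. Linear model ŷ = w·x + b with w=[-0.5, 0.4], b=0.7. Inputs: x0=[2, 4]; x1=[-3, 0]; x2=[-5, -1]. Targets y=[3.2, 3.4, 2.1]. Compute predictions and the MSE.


ŷ0 = (-0.5)·(2) + (0.4)·(4) + 0.7 = 1.3
ŷ1 = (-0.5)·(-3) + (0.4)·(0) + 0.7 = 2.2
ŷ2 = (-0.5)·(-5) + (0.4)·(-1) + 0.7 = 2.8
errors² = [3.61, 1.44, 0.49]
MSE = 5.5400/3 = 1.8467

1.8467


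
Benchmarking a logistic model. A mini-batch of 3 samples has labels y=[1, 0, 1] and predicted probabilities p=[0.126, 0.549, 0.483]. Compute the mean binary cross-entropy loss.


L[0] = -ln(0.126) = 2.0715
L[1] = -ln(1-0.549) = -ln(0.451) = 0.7963
L[2] = -ln(0.483) = 0.7277
mean = (2.0715 + 0.7963 + 0.7277)/3 = 1.1985

1.1985


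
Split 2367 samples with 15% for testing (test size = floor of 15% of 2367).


Test = ⌊2367·15/100⌋ = 355
Train = 2367 - 355 = 2012

Train: 2012, Test: 355
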